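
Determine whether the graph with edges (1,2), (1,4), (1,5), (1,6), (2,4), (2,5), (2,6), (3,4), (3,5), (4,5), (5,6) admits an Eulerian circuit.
No (2 vertices have odd degree: {5, 6}; Eulerian circuit requires 0)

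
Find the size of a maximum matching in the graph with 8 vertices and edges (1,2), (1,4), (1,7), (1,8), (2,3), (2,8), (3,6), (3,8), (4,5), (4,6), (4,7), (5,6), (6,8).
4 (matching: (1,2), (3,8), (4,7), (5,6); upper bound floor(n/2) = floor(8/2) = 4)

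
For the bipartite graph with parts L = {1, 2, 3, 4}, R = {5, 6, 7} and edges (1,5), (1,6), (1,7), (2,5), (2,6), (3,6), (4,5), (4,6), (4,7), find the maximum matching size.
3 (matching: (1,7), (2,6), (4,5); upper bound min(|L|,|R|) = min(4,3) = 3)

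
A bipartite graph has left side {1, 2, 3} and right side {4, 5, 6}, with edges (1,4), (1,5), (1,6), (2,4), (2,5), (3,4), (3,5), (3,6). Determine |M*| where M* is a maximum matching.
3 (matching: (1,6), (2,5), (3,4); upper bound min(|L|,|R|) = min(3,3) = 3)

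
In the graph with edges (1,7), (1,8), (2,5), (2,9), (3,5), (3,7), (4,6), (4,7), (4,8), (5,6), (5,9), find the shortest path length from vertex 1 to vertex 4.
2 (path: 1 -> 8 -> 4, 2 edges)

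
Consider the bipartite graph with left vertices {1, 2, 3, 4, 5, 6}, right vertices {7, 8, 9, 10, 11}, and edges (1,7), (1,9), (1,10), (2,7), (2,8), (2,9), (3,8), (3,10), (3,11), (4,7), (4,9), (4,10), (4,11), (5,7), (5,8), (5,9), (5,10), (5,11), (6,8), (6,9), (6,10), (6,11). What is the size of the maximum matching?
5 (matching: (1,10), (2,9), (3,11), (4,7), (5,8); upper bound min(|L|,|R|) = min(6,5) = 5)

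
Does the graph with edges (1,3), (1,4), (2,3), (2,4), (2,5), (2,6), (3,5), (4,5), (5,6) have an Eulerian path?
Yes (the graph is connected and exactly 2 vertices have odd degree: {3, 4}; any Eulerian path must start and end at those)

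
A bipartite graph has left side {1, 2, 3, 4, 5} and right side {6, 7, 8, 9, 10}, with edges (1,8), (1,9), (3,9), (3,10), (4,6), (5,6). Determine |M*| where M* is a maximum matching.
3 (matching: (1,9), (3,10), (4,6); upper bound min(|L|,|R|) = min(5,5) = 5)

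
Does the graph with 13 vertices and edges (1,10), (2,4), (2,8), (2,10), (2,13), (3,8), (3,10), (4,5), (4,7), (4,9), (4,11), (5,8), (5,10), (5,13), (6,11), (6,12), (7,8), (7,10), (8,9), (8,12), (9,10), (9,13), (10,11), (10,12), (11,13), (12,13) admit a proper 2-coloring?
Yes. Partition: {1, 2, 3, 5, 7, 9, 11, 12}, {4, 6, 8, 10, 13}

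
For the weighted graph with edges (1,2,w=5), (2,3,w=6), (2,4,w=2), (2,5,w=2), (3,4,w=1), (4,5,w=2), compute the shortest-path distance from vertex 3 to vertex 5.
3 (path: 3 -> 4 -> 5; weights 1 + 2 = 3)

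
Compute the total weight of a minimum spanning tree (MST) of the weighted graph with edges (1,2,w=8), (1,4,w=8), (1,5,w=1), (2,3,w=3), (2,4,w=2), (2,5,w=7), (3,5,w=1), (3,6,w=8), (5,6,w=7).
14 (MST edges: (1,5,w=1), (2,3,w=3), (2,4,w=2), (3,5,w=1), (5,6,w=7); sum of weights 1 + 3 + 2 + 1 + 7 = 14)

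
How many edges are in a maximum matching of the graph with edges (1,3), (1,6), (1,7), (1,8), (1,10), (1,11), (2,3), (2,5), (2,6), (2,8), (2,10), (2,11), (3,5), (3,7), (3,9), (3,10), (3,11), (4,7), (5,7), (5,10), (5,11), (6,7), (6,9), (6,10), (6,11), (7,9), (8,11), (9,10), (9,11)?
5 (matching: (1,11), (2,8), (4,7), (5,10), (6,9); upper bound floor(n/2) = floor(11/2) = 5)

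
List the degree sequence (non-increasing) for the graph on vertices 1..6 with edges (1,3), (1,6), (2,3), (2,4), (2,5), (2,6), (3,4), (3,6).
[4, 4, 3, 2, 2, 1] (degrees: deg(1)=2, deg(2)=4, deg(3)=4, deg(4)=2, deg(5)=1, deg(6)=3)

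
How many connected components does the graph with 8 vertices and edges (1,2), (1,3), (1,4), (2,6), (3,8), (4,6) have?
3 (components: {1, 2, 3, 4, 6, 8}, {5}, {7})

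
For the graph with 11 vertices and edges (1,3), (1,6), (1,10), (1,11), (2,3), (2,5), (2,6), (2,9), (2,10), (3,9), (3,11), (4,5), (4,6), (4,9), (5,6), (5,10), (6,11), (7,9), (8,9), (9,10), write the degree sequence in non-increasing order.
[6, 5, 5, 4, 4, 4, 4, 3, 3, 1, 1] (degrees: deg(1)=4, deg(2)=5, deg(3)=4, deg(4)=3, deg(5)=4, deg(6)=5, deg(7)=1, deg(8)=1, deg(9)=6, deg(10)=4, deg(11)=3)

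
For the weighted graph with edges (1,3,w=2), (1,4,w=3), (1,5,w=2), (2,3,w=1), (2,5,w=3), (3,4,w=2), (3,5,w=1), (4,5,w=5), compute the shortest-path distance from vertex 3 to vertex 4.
2 (path: 3 -> 4; weights 2 = 2)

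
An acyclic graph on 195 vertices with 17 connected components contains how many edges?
178 (Each of the 17 component trees on V_i vertices has V_i - 1 edges; summing gives V - C = 195 - 17 = 178)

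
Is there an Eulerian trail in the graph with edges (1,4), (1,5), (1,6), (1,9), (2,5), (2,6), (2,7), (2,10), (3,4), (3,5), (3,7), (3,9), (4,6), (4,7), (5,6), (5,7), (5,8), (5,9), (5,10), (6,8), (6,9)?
Yes — and in fact it has an Eulerian circuit (the graph is connected and all 10 vertices have even degree)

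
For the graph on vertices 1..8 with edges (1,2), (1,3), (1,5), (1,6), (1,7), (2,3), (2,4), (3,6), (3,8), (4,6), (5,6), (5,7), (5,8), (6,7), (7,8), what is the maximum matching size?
4 (matching: (1,5), (2,4), (3,8), (6,7); upper bound floor(n/2) = floor(8/2) = 4)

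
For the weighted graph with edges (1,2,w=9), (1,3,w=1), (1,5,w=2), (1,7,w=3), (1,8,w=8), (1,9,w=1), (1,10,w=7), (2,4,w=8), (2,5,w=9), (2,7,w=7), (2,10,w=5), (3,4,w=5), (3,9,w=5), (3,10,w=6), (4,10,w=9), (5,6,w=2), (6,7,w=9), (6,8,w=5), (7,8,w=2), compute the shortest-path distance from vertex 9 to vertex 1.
1 (path: 9 -> 1; weights 1 = 1)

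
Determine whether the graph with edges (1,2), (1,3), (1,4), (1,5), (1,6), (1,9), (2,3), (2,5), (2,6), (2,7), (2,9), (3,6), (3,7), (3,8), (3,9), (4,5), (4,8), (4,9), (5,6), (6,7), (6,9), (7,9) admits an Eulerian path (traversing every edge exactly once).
Yes — and in fact it has an Eulerian circuit (the graph is connected and all 9 vertices have even degree)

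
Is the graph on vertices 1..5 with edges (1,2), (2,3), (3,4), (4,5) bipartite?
Yes. Partition: {1, 3, 5}, {2, 4}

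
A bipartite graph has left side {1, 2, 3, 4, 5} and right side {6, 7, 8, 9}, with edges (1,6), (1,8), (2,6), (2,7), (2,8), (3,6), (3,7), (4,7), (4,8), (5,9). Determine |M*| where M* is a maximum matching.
4 (matching: (1,8), (2,7), (3,6), (5,9); upper bound min(|L|,|R|) = min(5,4) = 4)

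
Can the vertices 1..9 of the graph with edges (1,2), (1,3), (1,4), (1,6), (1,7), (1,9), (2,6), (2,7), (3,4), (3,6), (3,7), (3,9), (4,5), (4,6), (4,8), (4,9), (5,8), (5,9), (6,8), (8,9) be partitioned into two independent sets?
No (odd cycle of length 3: 4 -> 1 -> 9 -> 4)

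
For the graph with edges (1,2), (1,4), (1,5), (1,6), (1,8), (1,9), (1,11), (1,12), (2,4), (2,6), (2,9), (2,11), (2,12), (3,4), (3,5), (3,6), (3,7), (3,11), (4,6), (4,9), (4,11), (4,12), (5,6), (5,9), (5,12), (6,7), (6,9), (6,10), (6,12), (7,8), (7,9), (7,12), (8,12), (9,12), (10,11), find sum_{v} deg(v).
70 (handshake: sum of degrees = 2|E| = 2 x 35 = 70)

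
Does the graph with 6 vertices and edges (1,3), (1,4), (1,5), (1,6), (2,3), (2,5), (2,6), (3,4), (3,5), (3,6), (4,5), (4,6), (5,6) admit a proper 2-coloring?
No (odd cycle of length 3: 4 -> 1 -> 6 -> 4)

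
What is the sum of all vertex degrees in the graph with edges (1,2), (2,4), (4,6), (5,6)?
8 (handshake: sum of degrees = 2|E| = 2 x 4 = 8)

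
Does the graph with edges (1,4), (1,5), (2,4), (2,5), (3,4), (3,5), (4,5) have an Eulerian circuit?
Yes (the graph is connected and all 5 vertices have even degree)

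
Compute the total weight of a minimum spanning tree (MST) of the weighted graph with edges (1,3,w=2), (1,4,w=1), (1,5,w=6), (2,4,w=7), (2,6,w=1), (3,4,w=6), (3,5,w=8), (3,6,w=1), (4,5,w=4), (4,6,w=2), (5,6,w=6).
9 (MST edges: (1,3,w=2), (1,4,w=1), (2,6,w=1), (3,6,w=1), (4,5,w=4); sum of weights 2 + 1 + 1 + 1 + 4 = 9)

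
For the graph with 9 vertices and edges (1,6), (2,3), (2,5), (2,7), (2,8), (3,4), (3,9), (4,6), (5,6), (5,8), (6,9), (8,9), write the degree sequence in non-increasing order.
[4, 4, 3, 3, 3, 3, 2, 1, 1] (degrees: deg(1)=1, deg(2)=4, deg(3)=3, deg(4)=2, deg(5)=3, deg(6)=4, deg(7)=1, deg(8)=3, deg(9)=3)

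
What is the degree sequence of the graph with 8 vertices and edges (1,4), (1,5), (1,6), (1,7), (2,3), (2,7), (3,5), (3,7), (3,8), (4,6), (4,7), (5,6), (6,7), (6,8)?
[5, 5, 4, 4, 3, 3, 2, 2] (degrees: deg(1)=4, deg(2)=2, deg(3)=4, deg(4)=3, deg(5)=3, deg(6)=5, deg(7)=5, deg(8)=2)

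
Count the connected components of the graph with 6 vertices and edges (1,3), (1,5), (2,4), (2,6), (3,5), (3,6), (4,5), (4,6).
1 (components: {1, 2, 3, 4, 5, 6})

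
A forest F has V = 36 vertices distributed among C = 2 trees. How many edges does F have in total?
34 (Each of the 2 component trees on V_i vertices has V_i - 1 edges; summing gives V - C = 36 - 2 = 34)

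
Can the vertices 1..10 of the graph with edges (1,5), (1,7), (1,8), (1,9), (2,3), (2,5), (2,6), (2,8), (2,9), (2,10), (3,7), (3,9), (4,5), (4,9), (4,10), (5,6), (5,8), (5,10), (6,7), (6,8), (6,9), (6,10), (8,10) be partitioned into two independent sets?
No (odd cycle of length 3: 5 -> 1 -> 8 -> 5)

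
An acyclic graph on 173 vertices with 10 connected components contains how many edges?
163 (Each of the 10 component trees on V_i vertices has V_i - 1 edges; summing gives V - C = 173 - 10 = 163)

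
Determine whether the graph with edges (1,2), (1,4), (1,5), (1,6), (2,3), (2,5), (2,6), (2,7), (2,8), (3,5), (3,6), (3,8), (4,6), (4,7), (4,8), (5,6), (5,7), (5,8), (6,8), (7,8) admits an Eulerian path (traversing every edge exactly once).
Yes — and in fact it has an Eulerian circuit (the graph is connected and all 8 vertices have even degree)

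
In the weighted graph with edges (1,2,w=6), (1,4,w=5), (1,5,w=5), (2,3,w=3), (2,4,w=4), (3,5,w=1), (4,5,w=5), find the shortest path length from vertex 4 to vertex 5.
5 (path: 4 -> 5; weights 5 = 5)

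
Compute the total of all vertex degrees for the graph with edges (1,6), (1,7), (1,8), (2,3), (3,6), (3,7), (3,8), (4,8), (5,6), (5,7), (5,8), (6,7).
24 (handshake: sum of degrees = 2|E| = 2 x 12 = 24)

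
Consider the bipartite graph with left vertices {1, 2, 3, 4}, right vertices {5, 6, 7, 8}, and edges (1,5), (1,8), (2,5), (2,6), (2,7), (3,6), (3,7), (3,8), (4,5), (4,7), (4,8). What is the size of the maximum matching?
4 (matching: (1,8), (2,7), (3,6), (4,5); upper bound min(|L|,|R|) = min(4,4) = 4)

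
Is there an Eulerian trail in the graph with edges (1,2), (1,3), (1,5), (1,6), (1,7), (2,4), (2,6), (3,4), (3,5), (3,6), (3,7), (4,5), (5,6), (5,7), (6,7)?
No (6 vertices have odd degree: {1, 2, 3, 4, 5, 6}; Eulerian path requires 0 or 2)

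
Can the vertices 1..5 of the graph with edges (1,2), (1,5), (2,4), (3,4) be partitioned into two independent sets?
Yes. Partition: {1, 4}, {2, 3, 5}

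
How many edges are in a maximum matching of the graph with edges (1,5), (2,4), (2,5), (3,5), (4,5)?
2 (matching: (2,4), (3,5); upper bound floor(n/2) = floor(5/2) = 2)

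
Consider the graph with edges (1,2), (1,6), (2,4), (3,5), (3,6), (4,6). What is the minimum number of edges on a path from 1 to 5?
3 (path: 1 -> 6 -> 3 -> 5, 3 edges)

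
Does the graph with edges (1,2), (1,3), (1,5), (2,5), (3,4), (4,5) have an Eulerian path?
Yes (the graph is connected and exactly 2 vertices have odd degree: {1, 5}; any Eulerian path must start and end at those)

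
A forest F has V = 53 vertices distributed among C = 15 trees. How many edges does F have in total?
38 (Each of the 15 component trees on V_i vertices has V_i - 1 edges; summing gives V - C = 53 - 15 = 38)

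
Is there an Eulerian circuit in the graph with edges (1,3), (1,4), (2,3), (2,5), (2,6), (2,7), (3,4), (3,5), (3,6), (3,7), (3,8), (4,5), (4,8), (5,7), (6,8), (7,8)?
No (2 vertices have odd degree: {3, 6}; Eulerian circuit requires 0)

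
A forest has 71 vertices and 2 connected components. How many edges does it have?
69 (Each of the 2 component trees on V_i vertices has V_i - 1 edges; summing gives V - C = 71 - 2 = 69)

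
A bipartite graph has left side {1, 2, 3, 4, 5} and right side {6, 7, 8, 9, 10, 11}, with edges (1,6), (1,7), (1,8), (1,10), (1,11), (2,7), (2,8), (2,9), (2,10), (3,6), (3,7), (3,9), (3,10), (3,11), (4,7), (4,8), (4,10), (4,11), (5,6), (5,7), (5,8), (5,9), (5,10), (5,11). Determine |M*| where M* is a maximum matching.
5 (matching: (1,11), (2,10), (3,9), (4,8), (5,7); upper bound min(|L|,|R|) = min(5,6) = 5)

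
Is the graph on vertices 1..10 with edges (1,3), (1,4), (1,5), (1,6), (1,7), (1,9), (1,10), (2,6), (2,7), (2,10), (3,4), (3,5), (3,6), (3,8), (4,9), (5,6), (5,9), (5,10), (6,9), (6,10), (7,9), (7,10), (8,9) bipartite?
No (odd cycle of length 3: 4 -> 1 -> 9 -> 4)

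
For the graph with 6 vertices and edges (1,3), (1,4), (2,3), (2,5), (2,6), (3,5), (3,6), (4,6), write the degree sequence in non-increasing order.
[4, 3, 3, 2, 2, 2] (degrees: deg(1)=2, deg(2)=3, deg(3)=4, deg(4)=2, deg(5)=2, deg(6)=3)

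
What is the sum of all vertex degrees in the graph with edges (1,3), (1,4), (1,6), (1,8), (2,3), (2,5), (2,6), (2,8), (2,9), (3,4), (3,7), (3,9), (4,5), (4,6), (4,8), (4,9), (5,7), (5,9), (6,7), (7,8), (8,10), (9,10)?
44 (handshake: sum of degrees = 2|E| = 2 x 22 = 44)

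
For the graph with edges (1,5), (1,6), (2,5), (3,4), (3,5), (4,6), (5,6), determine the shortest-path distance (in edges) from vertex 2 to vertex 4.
3 (path: 2 -> 5 -> 6 -> 4, 3 edges)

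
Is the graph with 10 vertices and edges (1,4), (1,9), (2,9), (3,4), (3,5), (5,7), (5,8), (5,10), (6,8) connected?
Yes (BFS from 1 visits [1, 4, 9, 3, 2, 5, 7, 8, 10, 6] — all 10 vertices reached)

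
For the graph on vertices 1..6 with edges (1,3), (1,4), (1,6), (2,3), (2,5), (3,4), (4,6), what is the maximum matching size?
3 (matching: (1,3), (2,5), (4,6); upper bound floor(n/2) = floor(6/2) = 3)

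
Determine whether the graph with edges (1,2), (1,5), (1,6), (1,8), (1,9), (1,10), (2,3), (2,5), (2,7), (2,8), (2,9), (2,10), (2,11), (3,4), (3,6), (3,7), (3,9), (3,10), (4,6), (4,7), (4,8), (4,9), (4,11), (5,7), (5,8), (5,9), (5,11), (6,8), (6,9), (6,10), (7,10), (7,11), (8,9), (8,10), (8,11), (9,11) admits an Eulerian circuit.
Yes (the graph is connected and all 11 vertices have even degree)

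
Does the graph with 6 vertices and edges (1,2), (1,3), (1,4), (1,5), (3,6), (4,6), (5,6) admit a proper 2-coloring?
Yes. Partition: {1, 6}, {2, 3, 4, 5}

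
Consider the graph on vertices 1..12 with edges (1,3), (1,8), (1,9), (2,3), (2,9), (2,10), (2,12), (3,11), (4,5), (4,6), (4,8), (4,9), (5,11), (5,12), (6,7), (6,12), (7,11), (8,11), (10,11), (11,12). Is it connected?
Yes (BFS from 1 visits [1, 3, 8, 9, 2, 11, 4, 10, 12, 5, 7, 6] — all 12 vertices reached)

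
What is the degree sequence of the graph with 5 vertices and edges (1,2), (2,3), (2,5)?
[3, 1, 1, 1, 0] (degrees: deg(1)=1, deg(2)=3, deg(3)=1, deg(4)=0, deg(5)=1)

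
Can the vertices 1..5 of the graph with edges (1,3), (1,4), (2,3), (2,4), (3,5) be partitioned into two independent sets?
Yes. Partition: {1, 2, 5}, {3, 4}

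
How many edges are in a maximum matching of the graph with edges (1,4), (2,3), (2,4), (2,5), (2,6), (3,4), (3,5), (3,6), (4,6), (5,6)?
3 (matching: (1,4), (2,6), (3,5); upper bound floor(n/2) = floor(6/2) = 3)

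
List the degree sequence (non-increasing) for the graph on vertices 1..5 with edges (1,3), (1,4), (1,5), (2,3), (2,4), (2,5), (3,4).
[3, 3, 3, 3, 2] (degrees: deg(1)=3, deg(2)=3, deg(3)=3, deg(4)=3, deg(5)=2)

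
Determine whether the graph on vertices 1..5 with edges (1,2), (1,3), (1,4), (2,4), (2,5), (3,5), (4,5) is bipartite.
No (odd cycle of length 3: 2 -> 1 -> 4 -> 2)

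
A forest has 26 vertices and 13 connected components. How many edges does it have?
13 (Each of the 13 component trees on V_i vertices has V_i - 1 edges; summing gives V - C = 26 - 13 = 13)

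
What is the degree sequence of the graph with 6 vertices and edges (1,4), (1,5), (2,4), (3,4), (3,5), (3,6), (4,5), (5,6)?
[4, 4, 3, 2, 2, 1] (degrees: deg(1)=2, deg(2)=1, deg(3)=3, deg(4)=4, deg(5)=4, deg(6)=2)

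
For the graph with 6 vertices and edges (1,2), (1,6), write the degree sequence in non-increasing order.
[2, 1, 1, 0, 0, 0] (degrees: deg(1)=2, deg(2)=1, deg(3)=0, deg(4)=0, deg(5)=0, deg(6)=1)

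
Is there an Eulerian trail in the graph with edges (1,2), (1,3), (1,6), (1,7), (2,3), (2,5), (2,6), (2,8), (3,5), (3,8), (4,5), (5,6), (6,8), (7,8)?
Yes (the graph is connected and exactly 2 vertices have odd degree: {2, 4}; any Eulerian path must start and end at those)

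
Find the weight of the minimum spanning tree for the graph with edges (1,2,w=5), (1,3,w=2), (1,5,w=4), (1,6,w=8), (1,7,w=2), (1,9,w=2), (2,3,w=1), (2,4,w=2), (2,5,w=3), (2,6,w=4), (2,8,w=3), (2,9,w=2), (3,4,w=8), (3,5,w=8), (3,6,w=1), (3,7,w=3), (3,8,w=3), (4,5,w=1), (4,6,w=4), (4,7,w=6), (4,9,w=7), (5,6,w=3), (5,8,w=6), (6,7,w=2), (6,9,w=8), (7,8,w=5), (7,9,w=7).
14 (MST edges: (1,3,w=2), (1,7,w=2), (1,9,w=2), (2,3,w=1), (2,4,w=2), (2,8,w=3), (3,6,w=1), (4,5,w=1); sum of weights 2 + 2 + 2 + 1 + 2 + 3 + 1 + 1 = 14)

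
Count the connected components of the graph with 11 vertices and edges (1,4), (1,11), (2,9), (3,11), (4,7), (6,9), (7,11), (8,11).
4 (components: {1, 3, 4, 7, 8, 11}, {2, 6, 9}, {5}, {10})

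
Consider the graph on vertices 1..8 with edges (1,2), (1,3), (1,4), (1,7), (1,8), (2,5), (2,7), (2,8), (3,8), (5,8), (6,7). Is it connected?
Yes (BFS from 1 visits [1, 2, 3, 4, 7, 8, 5, 6] — all 8 vertices reached)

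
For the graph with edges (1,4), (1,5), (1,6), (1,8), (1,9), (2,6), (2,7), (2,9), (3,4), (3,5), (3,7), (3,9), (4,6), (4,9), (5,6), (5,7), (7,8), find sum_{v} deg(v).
34 (handshake: sum of degrees = 2|E| = 2 x 17 = 34)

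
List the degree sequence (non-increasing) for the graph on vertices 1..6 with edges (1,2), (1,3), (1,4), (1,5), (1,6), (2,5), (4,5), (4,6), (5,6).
[5, 4, 3, 3, 2, 1] (degrees: deg(1)=5, deg(2)=2, deg(3)=1, deg(4)=3, deg(5)=4, deg(6)=3)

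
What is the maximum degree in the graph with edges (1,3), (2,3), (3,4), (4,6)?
3 (attained at vertex 3)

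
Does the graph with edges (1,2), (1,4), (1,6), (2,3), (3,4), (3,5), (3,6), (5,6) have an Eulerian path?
Yes (the graph is connected and exactly 2 vertices have odd degree: {1, 6}; any Eulerian path must start and end at those)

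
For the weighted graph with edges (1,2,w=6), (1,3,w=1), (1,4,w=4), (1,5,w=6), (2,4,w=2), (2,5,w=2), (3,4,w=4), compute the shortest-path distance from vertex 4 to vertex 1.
4 (path: 4 -> 1; weights 4 = 4)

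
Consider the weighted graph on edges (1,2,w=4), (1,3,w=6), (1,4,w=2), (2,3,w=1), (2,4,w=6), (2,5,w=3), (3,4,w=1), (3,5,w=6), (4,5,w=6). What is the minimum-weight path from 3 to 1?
3 (path: 3 -> 4 -> 1; weights 1 + 2 = 3)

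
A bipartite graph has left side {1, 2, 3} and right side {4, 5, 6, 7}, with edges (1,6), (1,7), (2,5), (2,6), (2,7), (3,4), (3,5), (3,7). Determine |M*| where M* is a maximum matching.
3 (matching: (1,7), (2,6), (3,5); upper bound min(|L|,|R|) = min(3,4) = 3)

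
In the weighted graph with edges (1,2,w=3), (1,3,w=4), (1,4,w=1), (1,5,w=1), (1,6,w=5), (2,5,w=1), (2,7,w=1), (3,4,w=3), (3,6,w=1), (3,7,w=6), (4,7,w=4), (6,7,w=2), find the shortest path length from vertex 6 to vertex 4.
4 (path: 6 -> 3 -> 4; weights 1 + 3 = 4)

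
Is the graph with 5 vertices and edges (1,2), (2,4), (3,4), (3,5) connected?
Yes (BFS from 1 visits [1, 2, 4, 3, 5] — all 5 vertices reached)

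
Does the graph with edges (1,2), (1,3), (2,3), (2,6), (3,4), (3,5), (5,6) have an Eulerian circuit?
No (2 vertices have odd degree: {2, 4}; Eulerian circuit requires 0)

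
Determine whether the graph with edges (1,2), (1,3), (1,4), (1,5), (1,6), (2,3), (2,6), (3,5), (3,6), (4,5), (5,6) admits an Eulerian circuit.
No (2 vertices have odd degree: {1, 2}; Eulerian circuit requires 0)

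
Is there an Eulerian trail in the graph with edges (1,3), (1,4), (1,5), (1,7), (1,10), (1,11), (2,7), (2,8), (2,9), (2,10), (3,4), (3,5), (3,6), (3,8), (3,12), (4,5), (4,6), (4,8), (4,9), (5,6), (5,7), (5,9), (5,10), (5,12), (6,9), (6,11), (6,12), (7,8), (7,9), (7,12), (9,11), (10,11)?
Yes — and in fact it has an Eulerian circuit (the graph is connected and all 12 vertices have even degree)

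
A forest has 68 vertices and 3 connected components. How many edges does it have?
65 (Each of the 3 component trees on V_i vertices has V_i - 1 edges; summing gives V - C = 68 - 3 = 65)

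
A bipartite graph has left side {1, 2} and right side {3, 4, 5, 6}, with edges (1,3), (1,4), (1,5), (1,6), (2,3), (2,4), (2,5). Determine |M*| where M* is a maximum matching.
2 (matching: (1,6), (2,5); upper bound min(|L|,|R|) = min(2,4) = 2)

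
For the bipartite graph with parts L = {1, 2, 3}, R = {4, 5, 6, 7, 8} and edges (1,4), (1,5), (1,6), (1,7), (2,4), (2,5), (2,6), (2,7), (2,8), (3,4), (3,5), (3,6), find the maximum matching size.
3 (matching: (1,7), (2,8), (3,6); upper bound min(|L|,|R|) = min(3,5) = 3)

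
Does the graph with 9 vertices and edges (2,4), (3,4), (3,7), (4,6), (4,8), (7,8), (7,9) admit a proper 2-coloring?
Yes. Partition: {1, 2, 3, 5, 6, 8, 9}, {4, 7}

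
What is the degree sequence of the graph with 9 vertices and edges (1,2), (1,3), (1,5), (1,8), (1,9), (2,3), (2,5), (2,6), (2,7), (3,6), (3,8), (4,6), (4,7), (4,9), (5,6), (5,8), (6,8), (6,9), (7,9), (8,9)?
[6, 5, 5, 5, 5, 4, 4, 3, 3] (degrees: deg(1)=5, deg(2)=5, deg(3)=4, deg(4)=3, deg(5)=4, deg(6)=6, deg(7)=3, deg(8)=5, deg(9)=5)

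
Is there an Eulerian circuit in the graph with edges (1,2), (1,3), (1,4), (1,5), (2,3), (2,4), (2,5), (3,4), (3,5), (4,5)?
Yes (the graph is connected and all 5 vertices have even degree)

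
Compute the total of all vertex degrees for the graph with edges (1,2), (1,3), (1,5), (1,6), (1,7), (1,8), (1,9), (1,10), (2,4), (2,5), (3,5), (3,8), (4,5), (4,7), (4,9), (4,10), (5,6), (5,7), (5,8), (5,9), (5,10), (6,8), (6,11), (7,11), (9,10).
50 (handshake: sum of degrees = 2|E| = 2 x 25 = 50)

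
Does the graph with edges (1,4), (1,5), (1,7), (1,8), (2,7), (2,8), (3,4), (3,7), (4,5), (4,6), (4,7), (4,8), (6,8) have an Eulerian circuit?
Yes (the graph is connected and all 8 vertices have even degree)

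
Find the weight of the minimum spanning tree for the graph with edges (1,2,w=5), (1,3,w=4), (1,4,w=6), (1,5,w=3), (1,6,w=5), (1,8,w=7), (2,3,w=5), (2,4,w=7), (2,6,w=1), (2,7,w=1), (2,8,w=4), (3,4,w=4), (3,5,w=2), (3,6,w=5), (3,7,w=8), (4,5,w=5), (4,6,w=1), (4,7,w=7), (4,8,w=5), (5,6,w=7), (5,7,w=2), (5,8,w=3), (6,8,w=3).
13 (MST edges: (1,5,w=3), (2,6,w=1), (2,7,w=1), (3,5,w=2), (4,6,w=1), (5,7,w=2), (5,8,w=3); sum of weights 3 + 1 + 1 + 2 + 1 + 2 + 3 = 13)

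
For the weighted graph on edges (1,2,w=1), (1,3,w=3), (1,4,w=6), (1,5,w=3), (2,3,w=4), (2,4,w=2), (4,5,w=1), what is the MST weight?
7 (MST edges: (1,2,w=1), (1,3,w=3), (2,4,w=2), (4,5,w=1); sum of weights 1 + 3 + 2 + 1 = 7)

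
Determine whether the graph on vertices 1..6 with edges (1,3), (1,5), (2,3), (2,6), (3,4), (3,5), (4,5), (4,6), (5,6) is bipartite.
No (odd cycle of length 3: 5 -> 1 -> 3 -> 5)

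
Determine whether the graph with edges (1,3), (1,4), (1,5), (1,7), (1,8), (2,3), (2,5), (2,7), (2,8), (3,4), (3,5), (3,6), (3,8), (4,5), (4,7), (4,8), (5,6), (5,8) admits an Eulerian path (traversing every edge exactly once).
No (4 vertices have odd degree: {1, 4, 7, 8}; Eulerian path requires 0 or 2)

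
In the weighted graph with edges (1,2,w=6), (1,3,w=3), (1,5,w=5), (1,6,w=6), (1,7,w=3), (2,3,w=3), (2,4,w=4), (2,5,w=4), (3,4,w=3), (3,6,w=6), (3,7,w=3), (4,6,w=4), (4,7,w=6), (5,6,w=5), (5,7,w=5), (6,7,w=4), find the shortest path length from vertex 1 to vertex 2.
6 (path: 1 -> 2; weights 6 = 6)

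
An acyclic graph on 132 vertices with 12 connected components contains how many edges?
120 (Each of the 12 component trees on V_i vertices has V_i - 1 edges; summing gives V - C = 132 - 12 = 120)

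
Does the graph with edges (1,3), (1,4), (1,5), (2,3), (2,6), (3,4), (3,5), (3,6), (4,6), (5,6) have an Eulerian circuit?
No (4 vertices have odd degree: {1, 3, 4, 5}; Eulerian circuit requires 0)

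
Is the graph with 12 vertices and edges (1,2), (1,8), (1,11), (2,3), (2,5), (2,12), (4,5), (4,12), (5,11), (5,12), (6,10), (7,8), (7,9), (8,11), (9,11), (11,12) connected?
No, it has 2 components: {1, 2, 3, 4, 5, 7, 8, 9, 11, 12}, {6, 10}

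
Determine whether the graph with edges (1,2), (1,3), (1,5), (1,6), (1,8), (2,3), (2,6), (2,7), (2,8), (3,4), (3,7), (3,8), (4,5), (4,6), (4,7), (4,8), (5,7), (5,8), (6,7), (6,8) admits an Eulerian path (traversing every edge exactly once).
No (6 vertices have odd degree: {1, 2, 3, 4, 6, 7}; Eulerian path requires 0 or 2)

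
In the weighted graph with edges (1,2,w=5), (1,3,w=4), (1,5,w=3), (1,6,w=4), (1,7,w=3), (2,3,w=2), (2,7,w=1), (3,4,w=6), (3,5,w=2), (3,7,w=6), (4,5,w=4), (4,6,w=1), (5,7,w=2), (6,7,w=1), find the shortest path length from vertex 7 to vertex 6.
1 (path: 7 -> 6; weights 1 = 1)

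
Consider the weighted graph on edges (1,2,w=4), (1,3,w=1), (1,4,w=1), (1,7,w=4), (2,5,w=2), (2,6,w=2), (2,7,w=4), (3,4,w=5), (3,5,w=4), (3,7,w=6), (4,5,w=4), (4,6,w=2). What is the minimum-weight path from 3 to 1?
1 (path: 3 -> 1; weights 1 = 1)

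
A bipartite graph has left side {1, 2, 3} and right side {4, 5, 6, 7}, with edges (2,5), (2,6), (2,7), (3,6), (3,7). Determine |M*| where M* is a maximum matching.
2 (matching: (2,7), (3,6); upper bound min(|L|,|R|) = min(3,4) = 3)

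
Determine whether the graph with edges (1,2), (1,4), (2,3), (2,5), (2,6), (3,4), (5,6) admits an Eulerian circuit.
Yes (the graph is connected and all 6 vertices have even degree)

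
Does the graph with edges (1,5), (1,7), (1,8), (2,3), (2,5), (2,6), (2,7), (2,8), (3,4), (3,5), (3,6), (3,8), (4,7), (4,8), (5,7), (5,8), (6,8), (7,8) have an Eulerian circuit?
No (8 vertices have odd degree: {1, 2, 3, 4, 5, 6, 7, 8}; Eulerian circuit requires 0)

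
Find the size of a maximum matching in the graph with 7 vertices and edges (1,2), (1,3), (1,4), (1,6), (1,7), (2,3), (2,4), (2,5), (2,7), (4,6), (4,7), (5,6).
3 (matching: (1,4), (2,7), (5,6); upper bound floor(n/2) = floor(7/2) = 3)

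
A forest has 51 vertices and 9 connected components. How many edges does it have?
42 (Each of the 9 component trees on V_i vertices has V_i - 1 edges; summing gives V - C = 51 - 9 = 42)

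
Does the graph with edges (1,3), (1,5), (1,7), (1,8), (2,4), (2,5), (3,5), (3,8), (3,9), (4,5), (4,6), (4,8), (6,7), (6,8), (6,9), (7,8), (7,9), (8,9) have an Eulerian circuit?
Yes (the graph is connected and all 9 vertices have even degree)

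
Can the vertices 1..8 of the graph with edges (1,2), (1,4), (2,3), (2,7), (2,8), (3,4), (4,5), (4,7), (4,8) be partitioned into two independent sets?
Yes. Partition: {1, 3, 5, 6, 7, 8}, {2, 4}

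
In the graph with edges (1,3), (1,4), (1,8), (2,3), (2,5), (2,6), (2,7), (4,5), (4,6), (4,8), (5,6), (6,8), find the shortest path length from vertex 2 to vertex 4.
2 (path: 2 -> 6 -> 4, 2 edges)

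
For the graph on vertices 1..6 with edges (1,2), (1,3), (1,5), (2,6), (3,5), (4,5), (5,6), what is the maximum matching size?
3 (matching: (1,3), (2,6), (4,5); upper bound floor(n/2) = floor(6/2) = 3)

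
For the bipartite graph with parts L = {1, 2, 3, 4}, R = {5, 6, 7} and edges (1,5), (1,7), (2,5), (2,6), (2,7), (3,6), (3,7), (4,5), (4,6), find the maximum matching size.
3 (matching: (1,7), (2,6), (4,5); upper bound min(|L|,|R|) = min(4,3) = 3)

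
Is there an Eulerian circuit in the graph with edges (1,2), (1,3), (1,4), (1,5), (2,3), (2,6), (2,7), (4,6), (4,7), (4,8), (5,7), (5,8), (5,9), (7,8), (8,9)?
Yes (the graph is connected and all 9 vertices have even degree)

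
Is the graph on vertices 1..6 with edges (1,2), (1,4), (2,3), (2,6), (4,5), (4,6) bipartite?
Yes. Partition: {1, 3, 5, 6}, {2, 4}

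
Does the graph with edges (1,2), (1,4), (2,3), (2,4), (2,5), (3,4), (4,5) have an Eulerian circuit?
Yes (the graph is connected and all 5 vertices have even degree)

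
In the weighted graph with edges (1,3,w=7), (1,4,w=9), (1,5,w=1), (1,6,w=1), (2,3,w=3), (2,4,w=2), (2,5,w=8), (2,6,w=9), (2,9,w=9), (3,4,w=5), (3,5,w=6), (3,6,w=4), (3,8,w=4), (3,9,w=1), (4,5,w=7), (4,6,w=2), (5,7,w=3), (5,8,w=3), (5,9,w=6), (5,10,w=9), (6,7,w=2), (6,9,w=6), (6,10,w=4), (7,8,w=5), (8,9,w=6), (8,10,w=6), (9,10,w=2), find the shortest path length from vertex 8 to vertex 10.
6 (path: 8 -> 10; weights 6 = 6)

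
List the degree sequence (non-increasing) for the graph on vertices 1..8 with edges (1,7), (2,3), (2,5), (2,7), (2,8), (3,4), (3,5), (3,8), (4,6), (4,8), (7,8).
[4, 4, 4, 3, 3, 2, 1, 1] (degrees: deg(1)=1, deg(2)=4, deg(3)=4, deg(4)=3, deg(5)=2, deg(6)=1, deg(7)=3, deg(8)=4)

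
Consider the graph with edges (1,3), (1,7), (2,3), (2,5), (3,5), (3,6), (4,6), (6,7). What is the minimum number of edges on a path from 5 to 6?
2 (path: 5 -> 3 -> 6, 2 edges)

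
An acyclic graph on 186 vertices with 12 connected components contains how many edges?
174 (Each of the 12 component trees on V_i vertices has V_i - 1 edges; summing gives V - C = 186 - 12 = 174)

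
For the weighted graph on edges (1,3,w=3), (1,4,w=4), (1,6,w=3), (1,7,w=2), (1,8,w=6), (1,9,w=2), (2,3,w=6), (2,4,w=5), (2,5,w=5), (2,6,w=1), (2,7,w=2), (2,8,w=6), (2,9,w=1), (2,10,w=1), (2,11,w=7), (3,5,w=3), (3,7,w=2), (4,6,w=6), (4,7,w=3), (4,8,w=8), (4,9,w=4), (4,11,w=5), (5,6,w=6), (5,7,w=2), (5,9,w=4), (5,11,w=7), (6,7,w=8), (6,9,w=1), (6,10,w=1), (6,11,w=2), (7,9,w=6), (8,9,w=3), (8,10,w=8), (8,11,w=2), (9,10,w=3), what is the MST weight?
18 (MST edges: (1,7,w=2), (1,9,w=2), (2,6,w=1), (2,9,w=1), (2,10,w=1), (3,7,w=2), (4,7,w=3), (5,7,w=2), (6,11,w=2), (8,11,w=2); sum of weights 2 + 2 + 1 + 1 + 1 + 2 + 3 + 2 + 2 + 2 = 18)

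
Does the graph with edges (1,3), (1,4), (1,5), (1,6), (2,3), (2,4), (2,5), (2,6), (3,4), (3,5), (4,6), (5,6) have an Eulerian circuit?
Yes (the graph is connected and all 6 vertices have even degree)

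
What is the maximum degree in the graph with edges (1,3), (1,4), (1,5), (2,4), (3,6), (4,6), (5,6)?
3 (attained at vertices 1, 4, 6)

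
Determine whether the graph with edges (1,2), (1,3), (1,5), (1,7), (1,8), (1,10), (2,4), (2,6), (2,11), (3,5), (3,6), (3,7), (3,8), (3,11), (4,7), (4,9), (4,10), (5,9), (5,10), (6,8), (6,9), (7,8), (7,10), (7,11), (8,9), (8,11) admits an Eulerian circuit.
Yes (the graph is connected and all 11 vertices have even degree)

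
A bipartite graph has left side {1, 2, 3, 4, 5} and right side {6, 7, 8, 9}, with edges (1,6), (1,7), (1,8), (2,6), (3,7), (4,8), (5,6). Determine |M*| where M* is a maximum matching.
3 (matching: (1,8), (2,6), (3,7); upper bound min(|L|,|R|) = min(5,4) = 4)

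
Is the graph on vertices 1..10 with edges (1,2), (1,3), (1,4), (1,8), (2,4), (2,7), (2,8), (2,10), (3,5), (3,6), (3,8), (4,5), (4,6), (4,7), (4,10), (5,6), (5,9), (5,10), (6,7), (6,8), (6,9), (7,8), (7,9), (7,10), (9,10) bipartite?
No (odd cycle of length 3: 3 -> 1 -> 8 -> 3)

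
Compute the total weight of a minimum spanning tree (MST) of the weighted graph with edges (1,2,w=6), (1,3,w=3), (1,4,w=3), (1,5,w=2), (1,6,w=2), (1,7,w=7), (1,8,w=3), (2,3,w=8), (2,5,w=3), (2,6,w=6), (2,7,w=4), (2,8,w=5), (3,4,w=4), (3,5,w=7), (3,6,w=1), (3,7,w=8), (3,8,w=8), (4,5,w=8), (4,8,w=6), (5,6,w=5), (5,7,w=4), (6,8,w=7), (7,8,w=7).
18 (MST edges: (1,4,w=3), (1,5,w=2), (1,6,w=2), (1,8,w=3), (2,5,w=3), (2,7,w=4), (3,6,w=1); sum of weights 3 + 2 + 2 + 3 + 3 + 4 + 1 = 18)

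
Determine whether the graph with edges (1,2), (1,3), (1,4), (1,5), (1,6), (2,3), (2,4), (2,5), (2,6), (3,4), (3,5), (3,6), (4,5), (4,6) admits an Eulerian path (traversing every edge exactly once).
No (4 vertices have odd degree: {1, 2, 3, 4}; Eulerian path requires 0 or 2)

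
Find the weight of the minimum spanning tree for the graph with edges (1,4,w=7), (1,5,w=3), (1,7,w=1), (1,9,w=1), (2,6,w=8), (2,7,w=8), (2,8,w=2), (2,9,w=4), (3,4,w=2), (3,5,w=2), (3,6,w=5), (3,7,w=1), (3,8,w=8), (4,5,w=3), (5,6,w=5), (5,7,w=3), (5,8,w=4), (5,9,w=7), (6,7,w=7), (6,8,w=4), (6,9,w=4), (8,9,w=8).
17 (MST edges: (1,7,w=1), (1,9,w=1), (2,8,w=2), (2,9,w=4), (3,4,w=2), (3,5,w=2), (3,7,w=1), (6,8,w=4); sum of weights 1 + 1 + 2 + 4 + 2 + 2 + 1 + 4 = 17)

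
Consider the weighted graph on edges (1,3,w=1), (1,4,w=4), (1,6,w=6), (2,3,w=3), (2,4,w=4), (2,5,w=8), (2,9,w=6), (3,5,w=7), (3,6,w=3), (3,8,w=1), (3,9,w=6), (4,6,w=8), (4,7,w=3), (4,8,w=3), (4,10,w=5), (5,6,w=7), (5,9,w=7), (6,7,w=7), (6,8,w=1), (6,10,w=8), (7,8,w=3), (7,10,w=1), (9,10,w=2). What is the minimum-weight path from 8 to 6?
1 (path: 8 -> 6; weights 1 = 1)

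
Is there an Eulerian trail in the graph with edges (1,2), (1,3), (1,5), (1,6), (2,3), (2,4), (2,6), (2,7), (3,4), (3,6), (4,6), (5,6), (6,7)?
Yes (the graph is connected and exactly 2 vertices have odd degree: {2, 4}; any Eulerian path must start and end at those)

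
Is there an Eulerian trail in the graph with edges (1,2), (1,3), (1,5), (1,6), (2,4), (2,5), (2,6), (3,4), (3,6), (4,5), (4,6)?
Yes (the graph is connected and exactly 2 vertices have odd degree: {3, 5}; any Eulerian path must start and end at those)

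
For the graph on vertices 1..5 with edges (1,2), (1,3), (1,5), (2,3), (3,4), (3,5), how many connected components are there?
1 (components: {1, 2, 3, 4, 5})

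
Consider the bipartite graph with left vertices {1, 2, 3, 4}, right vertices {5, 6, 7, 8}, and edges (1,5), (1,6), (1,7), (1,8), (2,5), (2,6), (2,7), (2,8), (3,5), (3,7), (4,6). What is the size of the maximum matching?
4 (matching: (1,8), (2,7), (3,5), (4,6); upper bound min(|L|,|R|) = min(4,4) = 4)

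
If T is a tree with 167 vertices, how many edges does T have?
166 (A tree on V vertices has V - 1 edges, so 167 - 1 = 166)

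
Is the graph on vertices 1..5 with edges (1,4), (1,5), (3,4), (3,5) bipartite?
Yes. Partition: {1, 2, 3}, {4, 5}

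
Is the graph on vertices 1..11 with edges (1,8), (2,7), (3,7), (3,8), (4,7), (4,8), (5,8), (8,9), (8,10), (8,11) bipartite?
Yes. Partition: {1, 2, 3, 4, 5, 6, 9, 10, 11}, {7, 8}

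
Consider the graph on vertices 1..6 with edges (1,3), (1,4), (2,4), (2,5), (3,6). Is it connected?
Yes (BFS from 1 visits [1, 3, 4, 6, 2, 5] — all 6 vertices reached)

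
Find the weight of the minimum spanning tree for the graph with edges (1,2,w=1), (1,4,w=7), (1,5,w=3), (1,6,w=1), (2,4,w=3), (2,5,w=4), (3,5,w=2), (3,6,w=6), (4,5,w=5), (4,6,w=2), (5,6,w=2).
8 (MST edges: (1,2,w=1), (1,6,w=1), (3,5,w=2), (4,6,w=2), (5,6,w=2); sum of weights 1 + 1 + 2 + 2 + 2 = 8)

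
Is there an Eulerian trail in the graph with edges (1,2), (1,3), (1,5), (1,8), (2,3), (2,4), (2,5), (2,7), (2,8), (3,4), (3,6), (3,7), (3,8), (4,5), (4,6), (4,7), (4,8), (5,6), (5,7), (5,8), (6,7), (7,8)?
Yes — and in fact it has an Eulerian circuit (the graph is connected and all 8 vertices have even degree)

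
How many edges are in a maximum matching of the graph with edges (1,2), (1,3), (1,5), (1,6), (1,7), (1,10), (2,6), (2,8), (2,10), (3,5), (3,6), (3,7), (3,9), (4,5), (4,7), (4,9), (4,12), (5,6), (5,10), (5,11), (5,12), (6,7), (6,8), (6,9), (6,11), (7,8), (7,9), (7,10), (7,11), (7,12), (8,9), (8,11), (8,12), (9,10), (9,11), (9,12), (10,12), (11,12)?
6 (matching: (1,6), (2,10), (3,9), (4,5), (7,8), (11,12); upper bound floor(n/2) = floor(12/2) = 6)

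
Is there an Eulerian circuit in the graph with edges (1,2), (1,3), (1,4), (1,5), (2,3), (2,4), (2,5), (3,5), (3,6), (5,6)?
Yes (the graph is connected and all 6 vertices have even degree)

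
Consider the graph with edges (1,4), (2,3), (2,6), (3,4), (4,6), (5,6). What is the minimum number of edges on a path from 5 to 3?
3 (path: 5 -> 6 -> 2 -> 3, 3 edges)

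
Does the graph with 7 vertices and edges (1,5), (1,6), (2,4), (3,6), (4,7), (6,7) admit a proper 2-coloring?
Yes. Partition: {1, 2, 3, 7}, {4, 5, 6}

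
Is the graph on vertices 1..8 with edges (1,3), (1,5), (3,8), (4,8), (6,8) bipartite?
Yes. Partition: {1, 2, 7, 8}, {3, 4, 5, 6}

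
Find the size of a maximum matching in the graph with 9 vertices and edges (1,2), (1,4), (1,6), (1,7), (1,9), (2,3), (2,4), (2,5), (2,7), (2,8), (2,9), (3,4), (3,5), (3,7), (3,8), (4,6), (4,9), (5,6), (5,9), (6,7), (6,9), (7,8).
4 (matching: (1,4), (2,5), (6,9), (7,8); upper bound floor(n/2) = floor(9/2) = 4)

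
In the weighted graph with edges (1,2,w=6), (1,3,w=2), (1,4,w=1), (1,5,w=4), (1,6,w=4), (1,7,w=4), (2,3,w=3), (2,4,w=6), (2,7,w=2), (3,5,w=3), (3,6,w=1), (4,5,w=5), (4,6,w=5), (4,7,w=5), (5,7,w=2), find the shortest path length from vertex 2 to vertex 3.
3 (path: 2 -> 3; weights 3 = 3)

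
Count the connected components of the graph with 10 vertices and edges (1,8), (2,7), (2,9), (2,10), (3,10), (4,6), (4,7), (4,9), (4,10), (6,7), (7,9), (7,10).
3 (components: {1, 8}, {2, 3, 4, 6, 7, 9, 10}, {5})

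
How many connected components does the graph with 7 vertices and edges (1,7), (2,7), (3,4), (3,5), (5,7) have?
2 (components: {1, 2, 3, 4, 5, 7}, {6})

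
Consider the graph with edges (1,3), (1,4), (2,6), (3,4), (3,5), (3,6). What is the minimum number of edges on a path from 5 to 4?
2 (path: 5 -> 3 -> 4, 2 edges)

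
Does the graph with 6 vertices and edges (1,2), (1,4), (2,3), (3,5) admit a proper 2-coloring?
Yes. Partition: {1, 3, 6}, {2, 4, 5}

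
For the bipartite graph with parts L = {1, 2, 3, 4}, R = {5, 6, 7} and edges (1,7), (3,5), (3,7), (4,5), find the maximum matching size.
2 (matching: (1,7), (3,5); upper bound min(|L|,|R|) = min(4,3) = 3)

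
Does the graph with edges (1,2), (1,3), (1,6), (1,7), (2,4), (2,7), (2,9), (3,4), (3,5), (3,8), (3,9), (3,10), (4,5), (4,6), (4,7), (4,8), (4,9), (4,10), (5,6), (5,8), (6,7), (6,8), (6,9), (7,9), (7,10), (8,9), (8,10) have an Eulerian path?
Yes — and in fact it has an Eulerian circuit (the graph is connected and all 10 vertices have even degree)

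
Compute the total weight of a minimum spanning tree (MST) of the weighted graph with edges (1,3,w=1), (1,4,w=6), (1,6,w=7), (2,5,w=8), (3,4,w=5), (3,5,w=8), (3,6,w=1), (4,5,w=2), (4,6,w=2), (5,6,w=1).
13 (MST edges: (1,3,w=1), (2,5,w=8), (3,6,w=1), (4,6,w=2), (5,6,w=1); sum of weights 1 + 8 + 1 + 2 + 1 = 13)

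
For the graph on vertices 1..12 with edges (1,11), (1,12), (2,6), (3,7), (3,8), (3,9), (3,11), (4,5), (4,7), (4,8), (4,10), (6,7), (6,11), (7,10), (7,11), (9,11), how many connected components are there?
1 (components: {1, 2, 3, 4, 5, 6, 7, 8, 9, 10, 11, 12})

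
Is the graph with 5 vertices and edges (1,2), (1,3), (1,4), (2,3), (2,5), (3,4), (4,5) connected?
Yes (BFS from 1 visits [1, 2, 3, 4, 5] — all 5 vertices reached)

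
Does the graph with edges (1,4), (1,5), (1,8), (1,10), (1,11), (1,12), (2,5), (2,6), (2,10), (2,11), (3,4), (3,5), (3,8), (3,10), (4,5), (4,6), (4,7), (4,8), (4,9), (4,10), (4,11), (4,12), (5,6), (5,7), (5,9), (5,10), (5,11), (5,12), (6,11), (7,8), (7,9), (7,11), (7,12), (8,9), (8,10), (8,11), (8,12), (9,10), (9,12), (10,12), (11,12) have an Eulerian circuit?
Yes (the graph is connected and all 12 vertices have even degree)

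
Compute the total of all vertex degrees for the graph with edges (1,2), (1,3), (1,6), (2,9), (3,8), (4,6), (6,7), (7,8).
16 (handshake: sum of degrees = 2|E| = 2 x 8 = 16)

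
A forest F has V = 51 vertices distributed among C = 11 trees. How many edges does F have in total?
40 (Each of the 11 component trees on V_i vertices has V_i - 1 edges; summing gives V - C = 51 - 11 = 40)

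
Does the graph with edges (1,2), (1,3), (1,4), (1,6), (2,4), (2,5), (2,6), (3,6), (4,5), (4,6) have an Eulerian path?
Yes — and in fact it has an Eulerian circuit (the graph is connected and all 6 vertices have even degree)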